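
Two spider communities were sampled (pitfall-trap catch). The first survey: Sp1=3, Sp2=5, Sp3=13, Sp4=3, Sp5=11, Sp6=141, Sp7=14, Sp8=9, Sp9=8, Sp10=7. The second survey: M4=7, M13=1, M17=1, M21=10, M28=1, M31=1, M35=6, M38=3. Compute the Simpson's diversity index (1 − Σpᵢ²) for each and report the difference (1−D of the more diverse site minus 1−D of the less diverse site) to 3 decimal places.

0.230

The first survey: N=214, proportions 0.01402, 0.02336, 0.06075, 0.01402, 0.0514, 0.65888, 0.06542, 0.04206, 0.03738, 0.03271, giving 1−D = 0.55009 (working shown to 5 dp, full precision carried).
The second survey: N=30, proportions 0.23333, 0.03333, 0.03333, 0.33333, 0.03333, 0.03333, 0.2, 0.1, giving 1−D = 0.78000.
Difference = |0.55009 − 0.78000| = 0.22991, i.e. 0.230 to 3 decimal places.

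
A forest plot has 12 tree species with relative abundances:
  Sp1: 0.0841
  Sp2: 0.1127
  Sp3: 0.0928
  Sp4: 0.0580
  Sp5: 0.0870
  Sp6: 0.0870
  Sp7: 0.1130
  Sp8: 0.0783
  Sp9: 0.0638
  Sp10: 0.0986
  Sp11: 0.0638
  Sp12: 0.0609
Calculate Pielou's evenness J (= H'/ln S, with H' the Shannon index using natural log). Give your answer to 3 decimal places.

0.990

H' = −Σ pᵢ ln pᵢ = −((-0.20821) + (-0.24603) + (-0.22061) + (-0.16514) + (-0.21244) + (-0.21244) + (-0.24638) + (-0.19945) + (-0.17558) + (-0.22843) + (-0.17558) + (-0.17043)) = 2.46072 (working shown to 5 dp, full precision carried).
With S = 12 species, ln S = 2.48491, so J = 2.46072/2.48491 = 0.99026, i.e. 0.990 to 3 decimal places.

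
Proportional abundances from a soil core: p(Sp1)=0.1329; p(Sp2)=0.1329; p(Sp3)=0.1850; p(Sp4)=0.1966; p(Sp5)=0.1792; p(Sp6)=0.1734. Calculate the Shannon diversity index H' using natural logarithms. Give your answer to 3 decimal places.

1.780

Each pᵢ ln pᵢ term (working shown to 5 dp, full precision carried): 0.1329×(-2.01816)=-0.26821, 0.1329×(-2.01816)=-0.26821, 0.185×(-1.68740)=-0.31217, 0.1966×(-1.62658)=-0.31979, 0.1792×(-1.71925)=-0.30809, 0.1734×(-1.75215)=-0.30382.
Sum = -1.78030, so H' = 1.780.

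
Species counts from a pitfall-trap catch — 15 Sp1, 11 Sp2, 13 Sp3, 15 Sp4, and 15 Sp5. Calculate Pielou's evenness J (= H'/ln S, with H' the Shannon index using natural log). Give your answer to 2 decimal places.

1.00

Total N = 15+11+13+15+15 = 69, so the proportions are 0.2174, 0.1594, 0.1884, 0.2174, 0.2174 (working shown to 4 dp, full precision carried).
H' = −Σ pᵢ ln pᵢ = −((-0.3318) + (-0.2927) + (-0.3145) + (-0.3318) + (-0.3318)) = 1.6025.
With S = 5 species, ln S = 1.6094, so J = 1.6025/1.6094 = 0.9957, i.e. 1.00 to 2 decimal places.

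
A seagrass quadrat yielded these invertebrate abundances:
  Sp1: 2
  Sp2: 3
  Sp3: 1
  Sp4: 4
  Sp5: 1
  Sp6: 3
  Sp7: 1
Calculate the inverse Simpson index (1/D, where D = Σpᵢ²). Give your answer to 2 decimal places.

5.49

Total N = 2+3+1+4+1+3+1 = 15, so the proportions are 0.133333, 0.2, 0.066667, 0.266667, 0.066667, 0.2, 0.066667 (working shown to 6 dp, full precision carried).
D = 0.133333² + 0.2² + 0.066667² + 0.266667² + 0.066667² + 0.2² + 0.066667² = 0.017778 + 0.040000 + 0.004444 + 0.071111 + 0.004444 + 0.040000 + 0.004444 = 0.182222.
So 1/D = 5.4878, i.e. 5.49 to 2 decimal places.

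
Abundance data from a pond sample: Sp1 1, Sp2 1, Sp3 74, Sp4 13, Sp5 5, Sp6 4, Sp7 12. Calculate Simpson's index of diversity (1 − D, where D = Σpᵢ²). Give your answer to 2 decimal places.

Total N = 1+1+74+13+5+4+12 = 110, so the proportions are 0.0091, 0.0091, 0.6727, 0.1182, 0.0455, 0.0364, 0.1091 (working shown to 4 dp, full precision carried).
D = 0.0091² + 0.0091² + 0.6727² + 0.1182² + 0.0455² + 0.0364² + 0.1091² = 0.0001 + 0.0001 + 0.4526 + 0.0140 + 0.0021 + 0.0013 + 0.0119 = 0.4820.
So 1 − D = 0.5180, i.e. 0.52 to 2 decimal places.

0.52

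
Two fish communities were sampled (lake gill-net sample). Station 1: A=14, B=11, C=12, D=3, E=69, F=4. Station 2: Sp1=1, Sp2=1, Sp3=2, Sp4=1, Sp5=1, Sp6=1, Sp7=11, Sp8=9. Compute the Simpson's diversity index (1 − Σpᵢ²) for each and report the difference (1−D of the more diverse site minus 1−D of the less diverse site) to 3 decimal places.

0.121

Station 1: N=113, proportions 0.12389, 0.09735, 0.10619, 0.02655, 0.61062, 0.0354, giving 1−D = 0.58908 (working shown to 5 dp, full precision carried).
Station 2: N=27, proportions 0.03704, 0.03704, 0.07407, 0.03704, 0.03704, 0.03704, 0.40741, 0.33333, giving 1−D = 0.71056.
Difference = |0.58908 − 0.71056| = 0.12148, i.e. 0.121 to 3 decimal places.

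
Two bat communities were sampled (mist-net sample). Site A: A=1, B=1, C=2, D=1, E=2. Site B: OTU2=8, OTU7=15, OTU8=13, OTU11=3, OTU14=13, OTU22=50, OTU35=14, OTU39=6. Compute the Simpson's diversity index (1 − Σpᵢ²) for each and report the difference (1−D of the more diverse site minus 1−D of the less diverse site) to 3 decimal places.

Site A: N=7, proportions 0.14286, 0.14286, 0.28571, 0.14286, 0.28571, giving 1−D = 0.77551 (working shown to 5 dp, full precision carried).
Site B: N=122, proportions 0.06557, 0.12295, 0.10656, 0.02459, 0.10656, 0.40984, 0.11475, 0.04918, giving 1−D = 0.77372.
Difference = |0.77551 − 0.77372| = 0.00179, i.e. 0.002 to 3 decimal places.

0.002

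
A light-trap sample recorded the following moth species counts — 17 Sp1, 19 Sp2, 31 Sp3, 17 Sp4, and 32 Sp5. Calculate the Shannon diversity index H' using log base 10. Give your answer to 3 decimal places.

0.681

Total N = 17+19+31+17+32 = 116, so the proportions are 0.14655, 0.16379, 0.26724, 0.14655, 0.27586 (working shown to 5 dp, full precision carried).
Each pᵢ log₁₀ pᵢ term: 0.14655×(-0.83401)=-0.12223, 0.16379×(-0.78570)=-0.12869, 0.26724×(-0.57310)=-0.15316, 0.14655×(-0.83401)=-0.12223, 0.27586×(-0.55931)=-0.15429.
Sum = -0.68059, so H' = 0.681.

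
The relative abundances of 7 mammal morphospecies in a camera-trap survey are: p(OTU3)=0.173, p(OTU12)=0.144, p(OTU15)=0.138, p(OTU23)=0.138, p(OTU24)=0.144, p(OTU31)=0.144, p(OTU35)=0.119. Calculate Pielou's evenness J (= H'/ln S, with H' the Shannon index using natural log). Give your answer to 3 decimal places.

0.997

H' = −Σ pᵢ ln pᵢ = −((-0.30352) + (-0.27906) + (-0.27331) + (-0.27331) + (-0.27906) + (-0.27906) + (-0.25331)) = 1.94064 (working shown to 5 dp, full precision carried).
With S = 7 species, ln S = 1.94591, so J = 1.94064/1.94591 = 0.99729, i.e. 0.997 to 3 decimal places.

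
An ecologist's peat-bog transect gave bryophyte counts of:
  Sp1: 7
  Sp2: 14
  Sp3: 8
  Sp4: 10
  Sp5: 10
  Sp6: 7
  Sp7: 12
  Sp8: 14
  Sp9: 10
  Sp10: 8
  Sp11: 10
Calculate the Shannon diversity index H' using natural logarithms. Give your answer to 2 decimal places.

2.37

Total N = 7+14+8+10+10+7+12+14+10+8+10 = 110, so the proportions are 0.0636, 0.1273, 0.0727, 0.0909, 0.0909, 0.0636, 0.1091, 0.1273, 0.0909, 0.0727, 0.0909 (working shown to 4 dp, full precision carried).
Each pᵢ ln pᵢ term: 0.0636×(-2.7546)=-0.1753, 0.1273×(-2.0614)=-0.2624, 0.0727×(-2.6210)=-0.1906, 0.0909×(-2.3979)=-0.2180, 0.0909×(-2.3979)=-0.2180, 0.0636×(-2.7546)=-0.1753, 0.1091×(-2.2156)=-0.2417, 0.1273×(-2.0614)=-0.2624, 0.0909×(-2.3979)=-0.2180, 0.0727×(-2.6210)=-0.1906, 0.0909×(-2.3979)=-0.2180.
Sum = -2.3702, so H' = 2.37.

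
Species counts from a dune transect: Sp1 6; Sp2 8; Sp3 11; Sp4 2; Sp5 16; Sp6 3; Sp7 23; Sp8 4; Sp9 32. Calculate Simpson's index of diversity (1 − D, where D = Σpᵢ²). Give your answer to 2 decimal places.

Total N = 6+8+11+2+16+3+23+4+32 = 105, so the proportions are 0.0571, 0.0762, 0.1048, 0.019, 0.1524, 0.0286, 0.219, 0.0381, 0.3048 (working shown to 4 dp, full precision carried).
D = 0.0571² + 0.0762² + 0.1048² + 0.019² + 0.1524² + 0.0286² + 0.219² + 0.0381² + 0.3048² = 0.0033 + 0.0058 + 0.0110 + 0.0004 + 0.0232 + 0.0008 + 0.0480 + 0.0015 + 0.0929 = 0.1868.
So 1 − D = 0.8132, i.e. 0.81 to 2 decimal places.

0.81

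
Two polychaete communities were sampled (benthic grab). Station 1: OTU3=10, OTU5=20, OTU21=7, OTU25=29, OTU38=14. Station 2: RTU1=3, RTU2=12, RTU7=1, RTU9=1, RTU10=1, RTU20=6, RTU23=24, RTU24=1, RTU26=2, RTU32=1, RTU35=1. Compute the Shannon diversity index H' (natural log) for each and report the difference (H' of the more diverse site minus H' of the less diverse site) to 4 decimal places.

Station 1: N=80, proportions 0.125, 0.25, 0.0875, 0.3625, 0.175, giving H' = 1.4925235 (working shown to 7 dp, full precision carried).
Station 2: N=53, proportions 0.0566038, 0.2264151, 0.0188679, 0.0188679, 0.0188679, 0.1132075, 0.4528302, 0.0188679, 0.0377358, 0.0188679, 0.0188679, giving H' = 1.6773700.
Difference = |1.4925235 − 1.6773700| = 0.1848465, i.e. 0.1848 to 4 decimal places.

0.1848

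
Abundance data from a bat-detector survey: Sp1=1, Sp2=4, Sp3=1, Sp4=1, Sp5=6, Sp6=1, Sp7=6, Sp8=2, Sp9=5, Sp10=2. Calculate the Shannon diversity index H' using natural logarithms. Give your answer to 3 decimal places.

2.062

Total N = 1+4+1+1+6+1+6+2+5+2 = 29, so the proportions are 0.03448, 0.13793, 0.03448, 0.03448, 0.2069, 0.03448, 0.2069, 0.06897, 0.17241, 0.06897 (working shown to 5 dp, full precision carried).
Each pᵢ ln pᵢ term: 0.03448×(-3.36730)=-0.11611, 0.13793×(-1.98100)=-0.27324, 0.03448×(-3.36730)=-0.11611, 0.03448×(-3.36730)=-0.11611, 0.2069×(-1.57554)=-0.32597, 0.03448×(-3.36730)=-0.11611, 0.2069×(-1.57554)=-0.32597, 0.06897×(-2.67415)=-0.18442, 0.17241×(-1.75786)=-0.30308, 0.06897×(-2.67415)=-0.18442.
Sum = -2.06157, so H' = 2.062.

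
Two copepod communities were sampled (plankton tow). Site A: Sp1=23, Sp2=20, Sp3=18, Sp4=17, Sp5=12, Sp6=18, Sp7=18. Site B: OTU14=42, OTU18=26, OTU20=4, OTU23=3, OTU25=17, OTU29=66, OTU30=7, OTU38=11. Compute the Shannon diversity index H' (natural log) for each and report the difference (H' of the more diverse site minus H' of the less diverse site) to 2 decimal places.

Site A: N=126, proportions 0.1825, 0.1587, 0.1429, 0.1349, 0.0952, 0.1429, 0.1429, giving H' = 1.9308 (working shown to 4 dp, full precision carried).
Site B: N=176, proportions 0.2386, 0.1477, 0.0227, 0.017, 0.0966, 0.375, 0.0398, 0.0625, giving H' = 1.6750.
Difference = |1.9308 − 1.6750| = 0.2558, i.e. 0.26 to 2 decimal places.

0.26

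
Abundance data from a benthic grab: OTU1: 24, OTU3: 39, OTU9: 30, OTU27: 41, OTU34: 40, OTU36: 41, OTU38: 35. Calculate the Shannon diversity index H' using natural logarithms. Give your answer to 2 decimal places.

Total N = 24+39+30+41+40+41+35 = 250, so the proportions are 0.096, 0.156, 0.12, 0.164, 0.16, 0.164, 0.14 (working shown to 4 dp, full precision carried).
Each pᵢ ln pᵢ term: 0.096×(-2.3434)=-0.2250, 0.156×(-1.8579)=-0.2898, 0.12×(-2.1203)=-0.2544, 0.164×(-1.8079)=-0.2965, 0.16×(-1.8326)=-0.2932, 0.164×(-1.8079)=-0.2965, 0.14×(-1.9661)=-0.2753.
Sum = -1.9307, so H' = 1.93.

1.93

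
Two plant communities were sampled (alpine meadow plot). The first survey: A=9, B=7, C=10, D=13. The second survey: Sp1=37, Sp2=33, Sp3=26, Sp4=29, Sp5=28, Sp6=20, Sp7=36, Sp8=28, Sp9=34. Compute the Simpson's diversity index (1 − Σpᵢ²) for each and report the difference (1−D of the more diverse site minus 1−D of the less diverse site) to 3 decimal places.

0.148

The first survey: N=39, proportions 0.23077, 0.17949, 0.25641, 0.33333, giving 1−D = 0.73767 (working shown to 5 dp, full precision carried).
The second survey: N=271, proportions 0.13653, 0.12177, 0.09594, 0.10701, 0.10332, 0.0738, 0.13284, 0.10332, 0.12546, giving 1−D = 0.88569.
Difference = |0.73767 − 0.88569| = 0.14802, i.e. 0.148 to 3 decimal places.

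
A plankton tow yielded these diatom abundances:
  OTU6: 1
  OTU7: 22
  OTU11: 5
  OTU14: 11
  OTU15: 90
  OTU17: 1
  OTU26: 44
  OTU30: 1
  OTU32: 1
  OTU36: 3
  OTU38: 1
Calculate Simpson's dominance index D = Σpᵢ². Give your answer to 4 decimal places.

0.3296

Total N = 1+22+5+11+90+1+44+1+1+3+1 = 180, so the proportions are 0.005556, 0.122222, 0.027778, 0.061111, 0.5, 0.005556, 0.244444, 0.005556, 0.005556, 0.016667, 0.005556 (working shown to 6 dp, full precision carried).
D = 0.005556² + 0.122222² + 0.027778² + 0.061111² + 0.5² + 0.005556² + 0.244444² + 0.005556² + 0.005556² + 0.016667² + 0.005556² = 0.000031 + 0.014938 + 0.000772 + 0.003735 + 0.250000 + 0.000031 + 0.059753 + 0.000031 + 0.000031 + 0.000278 + 0.000031 = 0.329630.
To 4 decimal places, D = 0.3296.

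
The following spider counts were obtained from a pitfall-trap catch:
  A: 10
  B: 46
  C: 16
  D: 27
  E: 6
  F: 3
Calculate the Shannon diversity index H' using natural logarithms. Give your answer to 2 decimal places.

Total N = 10+46+16+27+6+3 = 108, so the proportions are 0.0926, 0.4259, 0.1481, 0.25, 0.0556, 0.0278 (working shown to 4 dp, full precision carried).
Each pᵢ ln pᵢ term: 0.0926×(-2.3795)=-0.2203, 0.4259×(-0.8535)=-0.3635, 0.1481×(-1.9095)=-0.2829, 0.25×(-1.3863)=-0.3466, 0.0556×(-2.8904)=-0.1606, 0.0278×(-3.5835)=-0.0995.
Sum = -1.4734, so H' = 1.47.

1.47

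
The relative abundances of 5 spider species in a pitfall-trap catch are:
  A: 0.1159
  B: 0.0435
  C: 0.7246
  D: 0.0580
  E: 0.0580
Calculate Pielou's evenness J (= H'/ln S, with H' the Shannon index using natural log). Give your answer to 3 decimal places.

H' = −Σ pᵢ ln pᵢ = −((-0.24977) + (-0.13637) + (-0.23342) + (-0.16514) + (-0.16514)) = 0.94985 (working shown to 5 dp, full precision carried).
With S = 5 species, ln S = 1.60944, so J = 0.94985/1.60944 = 0.59017, i.e. 0.590 to 3 decimal places.

0.590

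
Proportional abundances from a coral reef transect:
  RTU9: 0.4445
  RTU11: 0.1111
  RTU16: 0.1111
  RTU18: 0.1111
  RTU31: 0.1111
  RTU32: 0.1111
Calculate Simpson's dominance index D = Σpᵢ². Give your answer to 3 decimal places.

0.259

D = 0.4445² + 0.1111² + 0.1111² + 0.1111² + 0.1111² + 0.1111² = 0.19758 + 0.01234 + 0.01234 + 0.01234 + 0.01234 + 0.01234 = 0.25930 (working shown to 5 dp, full precision carried).
To 3 decimal places, D = 0.259.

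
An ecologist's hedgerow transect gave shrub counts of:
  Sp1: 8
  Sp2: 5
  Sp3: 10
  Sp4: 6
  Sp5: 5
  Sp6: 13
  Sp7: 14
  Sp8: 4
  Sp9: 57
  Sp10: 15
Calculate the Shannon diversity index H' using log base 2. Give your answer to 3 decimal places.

Total N = 8+5+10+6+5+13+14+4+57+15 = 137, so the proportions are 0.05839, 0.0365, 0.07299, 0.0438, 0.0365, 0.09489, 0.10219, 0.0292, 0.41606, 0.10949 (working shown to 5 dp, full precision carried).
Each pᵢ log₂ pᵢ term: 0.05839×(-4.09803)=-0.23930, 0.0365×(-4.77610)=-0.17431, 0.07299×(-3.77610)=-0.27563, 0.0438×(-4.51307)=-0.19765, 0.0365×(-4.77610)=-0.17431, 0.09489×(-3.39759)=-0.32240, 0.10219×(-3.29068)=-0.33627, 0.0292×(-5.09803)=-0.14885, 0.41606×(-1.26514)=-0.52637, 0.10949×(-3.19114)=-0.34940.
Sum = -2.74449, so H' = 2.744.

2.744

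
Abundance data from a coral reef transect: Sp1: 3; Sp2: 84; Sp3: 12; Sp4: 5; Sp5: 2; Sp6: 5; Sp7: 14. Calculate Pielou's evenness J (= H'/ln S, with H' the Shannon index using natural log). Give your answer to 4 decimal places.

0.5912

Total N = 3+84+12+5+2+5+14 = 125, so the proportions are 0.024, 0.672, 0.096, 0.04, 0.016, 0.04, 0.112 (working shown to 6 dp, full precision carried).
H' = −Σ pᵢ ln pᵢ = −((-0.089513) + (-0.267118) + (-0.224967) + (-0.128755) + (-0.066163) + (-0.128755) + (-0.245197)) = 1.150467.
With S = 7 species, ln S = 1.945910, so J = 1.150467/1.945910 = 0.591223, i.e. 0.5912 to 4 decimal places.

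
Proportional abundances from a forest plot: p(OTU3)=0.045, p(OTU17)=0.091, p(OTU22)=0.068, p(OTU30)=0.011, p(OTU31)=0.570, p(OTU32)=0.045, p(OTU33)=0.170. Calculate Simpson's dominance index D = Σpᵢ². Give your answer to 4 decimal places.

0.3709

D = 0.045² + 0.091² + 0.068² + 0.011² + 0.57² + 0.045² + 0.17² = 0.002025 + 0.008281 + 0.004624 + 0.000121 + 0.324900 + 0.002025 + 0.028900 = 0.370876 (working shown to 6 dp, full precision carried).
To 4 decimal places, D = 0.3709.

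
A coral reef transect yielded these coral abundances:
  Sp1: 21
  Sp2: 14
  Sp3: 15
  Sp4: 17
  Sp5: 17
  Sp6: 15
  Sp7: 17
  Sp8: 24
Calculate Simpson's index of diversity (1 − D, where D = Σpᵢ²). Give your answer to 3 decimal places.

0.871

Total N = 21+14+15+17+17+15+17+24 = 140, so the proportions are 0.15, 0.1, 0.10714, 0.12143, 0.12143, 0.10714, 0.12143, 0.17143 (working shown to 5 dp, full precision carried).
D = 0.15² + 0.1² + 0.10714² + 0.12143² + 0.12143² + 0.10714² + 0.12143² + 0.17143² = 0.02250 + 0.01000 + 0.01148 + 0.01474 + 0.01474 + 0.01148 + 0.01474 + 0.02939 = 0.12908.
So 1 − D = 0.87092, i.e. 0.871 to 3 decimal places.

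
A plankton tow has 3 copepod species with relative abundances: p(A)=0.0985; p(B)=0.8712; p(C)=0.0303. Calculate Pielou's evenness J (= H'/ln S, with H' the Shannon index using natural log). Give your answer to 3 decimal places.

0.414

H' = −Σ pᵢ ln pᵢ = −((-0.22829) + (-0.12012) + (-0.10595)) = 0.45436 (working shown to 5 dp, full precision carried).
With S = 3 species, ln S = 1.09861, so J = 0.45436/1.09861 = 0.41358, i.e. 0.414 to 3 decimal places.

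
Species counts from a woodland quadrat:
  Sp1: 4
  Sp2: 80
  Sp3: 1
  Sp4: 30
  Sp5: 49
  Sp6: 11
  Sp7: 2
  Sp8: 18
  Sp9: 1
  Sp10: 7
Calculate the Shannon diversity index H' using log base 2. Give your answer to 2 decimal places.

2.39

Total N = 4+80+1+30+49+11+2+18+1+7 = 203, so the proportions are 0.0197, 0.3941, 0.0049, 0.1478, 0.2414, 0.0542, 0.0099, 0.0887, 0.0049, 0.0345 (working shown to 4 dp, full precision carried).
Each pᵢ log₂ pᵢ term: 0.0197×(-5.6653)=-0.1116, 0.3941×(-1.3434)=-0.5294, 0.0049×(-7.6653)=-0.0378, 0.1478×(-2.7584)=-0.4077, 0.2414×(-2.0506)=-0.4950, 0.0542×(-4.2059)=-0.2279, 0.0099×(-6.6653)=-0.0657, 0.0887×(-3.4954)=-0.3099, 0.0049×(-7.6653)=-0.0378, 0.0345×(-4.8580)=-0.1675.
Sum = -2.3902, so H' = 2.39.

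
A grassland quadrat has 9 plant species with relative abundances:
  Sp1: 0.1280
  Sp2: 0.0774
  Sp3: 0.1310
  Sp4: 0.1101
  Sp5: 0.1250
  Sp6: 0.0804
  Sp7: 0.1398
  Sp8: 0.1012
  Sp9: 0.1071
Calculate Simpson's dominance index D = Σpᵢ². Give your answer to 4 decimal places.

D = 0.128² + 0.0774² + 0.131² + 0.1101² + 0.125² + 0.0804² + 0.1398² + 0.1012² + 0.1071² = 0.016384 + 0.005991 + 0.017161 + 0.012122 + 0.015625 + 0.006464 + 0.019544 + 0.010241 + 0.011470 = 0.115003 (working shown to 6 dp, full precision carried).
To 4 decimal places, D = 0.1150.

0.1150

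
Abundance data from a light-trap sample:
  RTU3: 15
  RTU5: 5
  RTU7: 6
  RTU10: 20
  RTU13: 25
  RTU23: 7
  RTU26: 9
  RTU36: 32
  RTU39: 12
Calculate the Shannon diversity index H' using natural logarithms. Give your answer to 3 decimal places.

2.021

Total N = 15+5+6+20+25+7+9+32+12 = 131, so the proportions are 0.1145, 0.03817, 0.0458, 0.15267, 0.19084, 0.05344, 0.0687, 0.24427, 0.0916 (working shown to 5 dp, full precision carried).
Each pᵢ ln pᵢ term: 0.1145×(-2.16715)=-0.24815, 0.03817×(-3.26576)=-0.12465, 0.0458×(-3.08344)=-0.14123, 0.15267×(-1.87947)=-0.28694, 0.19084×(-1.65632)=-0.31609, 0.05344×(-2.92929)=-0.15653, 0.0687×(-2.67797)=-0.18398, 0.24427×(-1.40946)=-0.34430, 0.0916×(-2.39029)=-0.21896.
Sum = -2.02082, so H' = 2.021.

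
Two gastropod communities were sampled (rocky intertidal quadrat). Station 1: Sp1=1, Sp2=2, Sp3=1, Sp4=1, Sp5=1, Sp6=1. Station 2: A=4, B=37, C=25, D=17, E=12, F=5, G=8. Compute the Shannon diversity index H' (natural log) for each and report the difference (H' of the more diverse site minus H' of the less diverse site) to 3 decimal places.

0.050

Station 1: N=7, proportions 0.14286, 0.28571, 0.14286, 0.14286, 0.14286, 0.14286, giving H' = 1.74787 (working shown to 5 dp, full precision carried).
Station 2: N=108, proportions 0.03704, 0.34259, 0.23148, 0.15741, 0.11111, 0.0463, 0.07407, giving H' = 1.69799.
Difference = |1.74787 − 1.69799| = 0.04988, i.e. 0.050 to 3 decimal places.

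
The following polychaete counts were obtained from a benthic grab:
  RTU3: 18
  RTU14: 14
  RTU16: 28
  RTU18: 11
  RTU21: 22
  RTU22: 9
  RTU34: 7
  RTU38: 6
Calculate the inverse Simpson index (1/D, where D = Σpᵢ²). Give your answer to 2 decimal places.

Total N = 18+14+28+11+22+9+7+6 = 115, so the proportions are 0.156522, 0.121739, 0.243478, 0.095652, 0.191304, 0.078261, 0.06087, 0.052174 (working shown to 6 dp, full precision carried).
D = 0.156522² + 0.121739² + 0.243478² + 0.095652² + 0.191304² + 0.078261² + 0.06087² + 0.052174² = 0.024499 + 0.014820 + 0.059282 + 0.009149 + 0.036597 + 0.006125 + 0.003705 + 0.002722 = 0.156900.
So 1/D = 6.3735, i.e. 6.37 to 2 decimal places.

6.37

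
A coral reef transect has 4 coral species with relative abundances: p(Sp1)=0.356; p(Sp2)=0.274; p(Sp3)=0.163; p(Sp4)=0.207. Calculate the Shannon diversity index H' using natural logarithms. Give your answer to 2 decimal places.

1.34

Each pᵢ ln pᵢ term (working shown to 4 dp, full precision carried): 0.356×(-1.0328)=-0.3677, 0.274×(-1.2946)=-0.3547, 0.163×(-1.8140)=-0.2957, 0.207×(-1.5750)=-0.3260.
Sum = -1.3441, so H' = 1.34.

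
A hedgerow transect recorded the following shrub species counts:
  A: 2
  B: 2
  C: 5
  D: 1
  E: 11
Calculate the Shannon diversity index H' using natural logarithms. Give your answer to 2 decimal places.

1.27

Total N = 2+2+5+1+11 = 21, so the proportions are 0.0952, 0.0952, 0.2381, 0.0476, 0.5238 (working shown to 4 dp, full precision carried).
Each pᵢ ln pᵢ term: 0.0952×(-2.3514)=-0.2239, 0.0952×(-2.3514)=-0.2239, 0.2381×(-1.4351)=-0.3417, 0.0476×(-3.0445)=-0.1450, 0.5238×(-0.6466)=-0.3387.
Sum = -1.2733, so H' = 1.27.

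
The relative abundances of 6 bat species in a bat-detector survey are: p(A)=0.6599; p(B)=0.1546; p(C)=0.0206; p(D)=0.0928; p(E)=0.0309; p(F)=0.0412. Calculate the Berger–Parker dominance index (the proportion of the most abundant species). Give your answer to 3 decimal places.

0.660

The largest proportion is 0.6599, i.e. d = 0.660 to 3 decimal places.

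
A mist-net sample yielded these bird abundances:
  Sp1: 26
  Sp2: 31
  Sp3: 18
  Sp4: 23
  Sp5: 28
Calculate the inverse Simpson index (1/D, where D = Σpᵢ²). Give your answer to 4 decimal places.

Total N = 26+31+18+23+28 = 126, so the proportions are 0.20634921, 0.24603175, 0.14285714, 0.18253968, 0.22222222 (working shown to 8 dp, full precision carried).
D = 0.20634921² + 0.24603175² + 0.14285714² + 0.18253968² + 0.22222222² = 0.04257999 + 0.06053162 + 0.02040816 + 0.03332074 + 0.04938272 = 0.20622323.
So 1/D = 4.849114, i.e. 4.8491 to 4 decimal places.

4.8491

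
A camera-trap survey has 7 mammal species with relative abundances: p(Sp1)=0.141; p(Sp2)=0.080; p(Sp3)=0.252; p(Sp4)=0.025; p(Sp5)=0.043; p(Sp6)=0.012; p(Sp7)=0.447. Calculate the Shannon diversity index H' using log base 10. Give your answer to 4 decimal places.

Each pᵢ log₁₀ pᵢ term (working shown to 6 dp, full precision carried): 0.141×(-0.850781)=-0.119960, 0.08×(-1.096910)=-0.087753, 0.252×(-0.598599)=-0.150847, 0.025×(-1.602060)=-0.040051, 0.043×(-1.366532)=-0.058761, 0.012×(-1.920819)=-0.023050, 0.447×(-0.349692)=-0.156313.
Sum = -0.636735, so H' = 0.6367.

0.6367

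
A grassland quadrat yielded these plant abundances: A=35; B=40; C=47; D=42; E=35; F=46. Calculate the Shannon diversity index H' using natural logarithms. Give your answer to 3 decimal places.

1.785

Total N = 35+40+47+42+35+46 = 245, so the proportions are 0.14286, 0.16327, 0.19184, 0.17143, 0.14286, 0.18776 (working shown to 5 dp, full precision carried).
Each pᵢ ln pᵢ term: 0.14286×(-1.94591)=-0.27799, 0.16327×(-1.81238)=-0.29590, 0.19184×(-1.65111)=-0.31674, 0.17143×(-1.76359)=-0.30233, 0.14286×(-1.94591)=-0.27799, 0.18776×(-1.67262)=-0.31404.
Sum = -1.78499, so H' = 1.785.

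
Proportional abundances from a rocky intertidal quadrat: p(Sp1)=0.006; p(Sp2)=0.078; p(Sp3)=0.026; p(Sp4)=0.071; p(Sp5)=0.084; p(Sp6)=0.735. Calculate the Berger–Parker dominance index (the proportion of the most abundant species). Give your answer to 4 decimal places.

0.7350

The largest proportion is 0.735, i.e. d = 0.7350 to 4 decimal places.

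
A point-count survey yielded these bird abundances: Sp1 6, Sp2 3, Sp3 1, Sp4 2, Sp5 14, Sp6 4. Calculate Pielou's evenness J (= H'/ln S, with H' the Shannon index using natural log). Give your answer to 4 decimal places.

0.8206

Total N = 6+3+1+2+14+4 = 30, so the proportions are 0.2, 0.1, 0.033333, 0.066667, 0.466667, 0.133333 (working shown to 6 dp, full precision carried).
H' = −Σ pᵢ ln pᵢ = −((-0.321888) + (-0.230259) + (-0.113373) + (-0.180537) + (-0.355665) + (-0.268654)) = 1.470375.
With S = 6 species, ln S = 1.791759, so J = 1.470375/1.791759 = 0.820632, i.e. 0.8206 to 4 decimal places.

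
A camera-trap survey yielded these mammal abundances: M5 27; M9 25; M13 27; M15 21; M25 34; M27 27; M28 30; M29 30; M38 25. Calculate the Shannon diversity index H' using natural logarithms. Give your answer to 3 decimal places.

Total N = 27+25+27+21+34+27+30+30+25 = 246, so the proportions are 0.10976, 0.10163, 0.10976, 0.08537, 0.13821, 0.10976, 0.12195, 0.12195, 0.10163 (working shown to 5 dp, full precision carried).
Each pᵢ ln pᵢ term: 0.10976×(-2.20949)=-0.24251, 0.10163×(-2.28646)=-0.23236, 0.10976×(-2.20949)=-0.24251, 0.08537×(-2.46081)=-0.21007, 0.13821×(-1.97897)=-0.27352, 0.10976×(-2.20949)=-0.24251, 0.12195×(-2.10413)=-0.25660, 0.12195×(-2.10413)=-0.25660, 0.10163×(-2.28646)=-0.23236.
Sum = -2.18903, so H' = 2.189.

2.189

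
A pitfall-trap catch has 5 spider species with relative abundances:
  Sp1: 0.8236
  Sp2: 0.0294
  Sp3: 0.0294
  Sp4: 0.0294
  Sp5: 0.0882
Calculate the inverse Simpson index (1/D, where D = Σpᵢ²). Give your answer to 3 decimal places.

1.452

D = 0.8236² + 0.0294² + 0.0294² + 0.0294² + 0.0882² = 0.678317 + 0.000864 + 0.000864 + 0.000864 + 0.007779 = 0.688689 (working shown to 6 dp, full precision carried).
So 1/D = 1.45203, i.e. 1.452 to 3 decimal places.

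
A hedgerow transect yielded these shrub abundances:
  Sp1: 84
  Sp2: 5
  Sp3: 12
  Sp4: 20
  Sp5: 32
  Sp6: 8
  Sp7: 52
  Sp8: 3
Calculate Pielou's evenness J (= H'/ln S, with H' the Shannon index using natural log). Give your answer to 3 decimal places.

Total N = 84+5+12+20+32+8+52+3 = 216, so the proportions are 0.38889, 0.02315, 0.05556, 0.09259, 0.14815, 0.03704, 0.24074, 0.01389 (working shown to 5 dp, full precision carried).
H' = −Σ pᵢ ln pᵢ = −((-0.36729) + (-0.08717) + (-0.16058) + (-0.22033) + (-0.28290) + (-0.12207) + (-0.34282) + (-0.05940)) = 1.64255.
With S = 8 species, ln S = 2.07944, so J = 1.64255/2.07944 = 0.78990, i.e. 0.790 to 3 decimal places.

0.790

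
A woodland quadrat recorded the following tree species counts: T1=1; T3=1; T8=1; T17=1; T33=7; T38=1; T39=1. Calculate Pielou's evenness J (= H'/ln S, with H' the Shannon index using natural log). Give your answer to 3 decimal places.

Total N = 1+1+1+1+7+1+1 = 13, so the proportions are 0.07692, 0.07692, 0.07692, 0.07692, 0.53846, 0.07692, 0.07692 (working shown to 5 dp, full precision carried).
H' = −Σ pᵢ ln pᵢ = −((-0.19730) + (-0.19730) + (-0.19730) + (-0.19730) + (-0.33333) + (-0.19730) + (-0.19730)) = 1.51715.
With S = 7 species, ln S = 1.94591, so J = 1.51715/1.94591 = 0.77966, i.e. 0.780 to 3 decimal places.

0.780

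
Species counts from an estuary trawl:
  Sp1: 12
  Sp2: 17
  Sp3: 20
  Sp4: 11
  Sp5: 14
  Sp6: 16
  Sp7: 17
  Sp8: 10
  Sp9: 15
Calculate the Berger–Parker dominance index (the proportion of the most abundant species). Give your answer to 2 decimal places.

Total N = 12+17+20+11+14+16+17+10+15 = 132, so the proportions are 0.0909, 0.1288, 0.1515, 0.0833, 0.1061, 0.1212, 0.1288, 0.0758, 0.1136 (working shown to 4 dp, full precision carried).
The largest proportion is 0.1515, i.e. d = 0.15 to 2 decimal places.

0.15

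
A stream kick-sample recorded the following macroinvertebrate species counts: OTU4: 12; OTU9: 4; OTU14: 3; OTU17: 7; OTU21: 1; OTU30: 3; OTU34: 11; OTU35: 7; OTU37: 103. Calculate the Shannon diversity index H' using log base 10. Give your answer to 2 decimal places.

0.53

Total N = 12+4+3+7+1+3+11+7+103 = 151, so the proportions are 0.0795, 0.0265, 0.0199, 0.0464, 0.0066, 0.0199, 0.0728, 0.0464, 0.6821 (working shown to 4 dp, full precision carried).
Each pᵢ log₁₀ pᵢ term: 0.0795×(-1.0998)=-0.0874, 0.0265×(-1.5769)=-0.0418, 0.0199×(-1.7019)=-0.0338, 0.0464×(-1.3339)=-0.0618, 0.0066×(-2.1790)=-0.0144, 0.0199×(-1.7019)=-0.0338, 0.0728×(-1.1376)=-0.0829, 0.0464×(-1.3339)=-0.0618, 0.6821×(-0.1661)=-0.1133.
Sum = -0.5311, so H' = 0.53.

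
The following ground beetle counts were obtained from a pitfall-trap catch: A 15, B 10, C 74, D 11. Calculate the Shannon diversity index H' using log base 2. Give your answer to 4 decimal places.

1.4234

Total N = 15+10+74+11 = 110, so the proportions are 0.136364, 0.090909, 0.672727, 0.1 (working shown to 6 dp, full precision carried).
Each pᵢ log₂ pᵢ term: 0.136364×(-2.874469)=-0.391973, 0.090909×(-3.459432)=-0.314494, 0.672727×(-0.571906)=-0.384737, 0.1×(-3.321928)=-0.332193.
Sum = -1.423397, so H' = 1.4234.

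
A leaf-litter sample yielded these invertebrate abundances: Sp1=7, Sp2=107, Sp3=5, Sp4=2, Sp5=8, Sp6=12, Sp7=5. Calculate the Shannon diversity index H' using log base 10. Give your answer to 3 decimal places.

Total N = 7+107+5+2+8+12+5 = 146, so the proportions are 0.04795, 0.73288, 0.03425, 0.0137, 0.05479, 0.08219, 0.03425 (working shown to 5 dp, full precision carried).
Each pᵢ log₁₀ pᵢ term: 0.04795×(-1.31925)=-0.06325, 0.73288×(-0.13497)=-0.09892, 0.03425×(-1.46538)=-0.05018, 0.0137×(-1.86332)=-0.02552, 0.05479×(-1.26126)=-0.06911, 0.08219×(-1.08517)=-0.08919, 0.03425×(-1.46538)=-0.05018.
Sum = -0.44636, so H' = 0.446.

0.446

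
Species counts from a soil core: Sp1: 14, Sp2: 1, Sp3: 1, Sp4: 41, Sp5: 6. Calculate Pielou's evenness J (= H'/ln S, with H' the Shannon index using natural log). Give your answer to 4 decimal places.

Total N = 14+1+1+41+6 = 63, so the proportions are 0.222222, 0.015873, 0.015873, 0.650794, 0.095238 (working shown to 6 dp, full precision carried).
H' = −Σ pᵢ ln pᵢ = −((-0.334239) + (-0.065764) + (-0.065764) + (-0.279557) + (-0.223941)) = 0.969265.
With S = 5 species, ln S = 1.609438, so J = 0.969265/1.609438 = 0.602238, i.e. 0.6022 to 4 decimal places.

0.6022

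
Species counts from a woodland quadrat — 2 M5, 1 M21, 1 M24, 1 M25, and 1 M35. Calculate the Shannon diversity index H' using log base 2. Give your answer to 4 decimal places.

Total N = 2+1+1+1+1 = 6, so the proportions are 0.333333, 0.166667, 0.166667, 0.166667, 0.166667 (working shown to 6 dp, full precision carried).
Each pᵢ log₂ pᵢ term: 0.333333×(-1.584963)=-0.528321, 0.166667×(-2.584963)=-0.430827, 0.166667×(-2.584963)=-0.430827, 0.166667×(-2.584963)=-0.430827, 0.166667×(-2.584963)=-0.430827.
Sum = -2.251629, so H' = 2.2516.

2.2516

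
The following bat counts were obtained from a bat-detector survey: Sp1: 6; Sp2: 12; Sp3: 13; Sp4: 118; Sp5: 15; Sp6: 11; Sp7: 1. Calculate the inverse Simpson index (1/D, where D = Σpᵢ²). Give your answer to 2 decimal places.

Total N = 6+12+13+118+15+11+1 = 176, so the proportions are 0.03409, 0.06818, 0.07386, 0.67045, 0.08523, 0.0625, 0.00568 (working shown to 5 dp, full precision carried).
D = 0.03409² + 0.06818² + 0.07386² + 0.67045² + 0.08523² + 0.0625² + 0.00568² = 0.00116 + 0.00465 + 0.00546 + 0.44951 + 0.00726 + 0.00391 + 0.00003 = 0.47198.
So 1/D = 2.1187, i.e. 2.12 to 2 decimal places.

2.12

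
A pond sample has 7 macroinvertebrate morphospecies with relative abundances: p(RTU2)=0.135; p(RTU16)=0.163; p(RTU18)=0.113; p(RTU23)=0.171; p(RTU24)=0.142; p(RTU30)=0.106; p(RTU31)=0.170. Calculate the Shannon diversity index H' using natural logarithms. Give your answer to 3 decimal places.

1.931

Each pᵢ ln pᵢ term (working shown to 5 dp, full precision carried): 0.135×(-2.00248)=-0.27033, 0.163×(-1.81401)=-0.29568, 0.113×(-2.18037)=-0.24638, 0.171×(-1.76609)=-0.30200, 0.142×(-1.95193)=-0.27717, 0.106×(-2.24432)=-0.23790, 0.17×(-1.77196)=-0.30123.
Sum = -1.93070, so H' = 1.931.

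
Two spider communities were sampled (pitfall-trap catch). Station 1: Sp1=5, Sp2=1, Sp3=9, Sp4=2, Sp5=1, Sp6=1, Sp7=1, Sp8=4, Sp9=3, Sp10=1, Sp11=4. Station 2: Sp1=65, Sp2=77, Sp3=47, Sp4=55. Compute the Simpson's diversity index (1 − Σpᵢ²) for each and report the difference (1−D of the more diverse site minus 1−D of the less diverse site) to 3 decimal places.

Station 1: N=32, proportions 0.15625, 0.03125, 0.28125, 0.0625, 0.03125, 0.03125, 0.03125, 0.125, 0.09375, 0.03125, 0.125, giving 1−D = 0.8476562 (working shown to 7 dp, full precision carried).
Station 2: N=244, proportions 0.2663934, 0.3155738, 0.192623, 0.2254098, giving 1−D = 0.7415345.
Difference = |0.8476562 − 0.7415345| = 0.1061217, i.e. 0.106 to 3 decimal places.

0.106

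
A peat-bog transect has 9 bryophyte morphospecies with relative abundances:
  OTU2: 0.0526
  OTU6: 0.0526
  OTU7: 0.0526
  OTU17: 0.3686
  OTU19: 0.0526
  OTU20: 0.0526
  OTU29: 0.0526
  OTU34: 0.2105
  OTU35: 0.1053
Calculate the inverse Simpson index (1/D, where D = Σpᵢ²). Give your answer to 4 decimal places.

4.8108

D = 0.0526² + 0.0526² + 0.0526² + 0.3686² + 0.0526² + 0.0526² + 0.0526² + 0.2105² + 0.1053² = 0.00276676 + 0.00276676 + 0.00276676 + 0.13586596 + 0.00276676 + 0.00276676 + 0.00276676 + 0.04431025 + 0.01108809 = 0.20786486 (working shown to 8 dp, full precision carried).
So 1/D = 4.810818, i.e. 4.8108 to 4 decimal places.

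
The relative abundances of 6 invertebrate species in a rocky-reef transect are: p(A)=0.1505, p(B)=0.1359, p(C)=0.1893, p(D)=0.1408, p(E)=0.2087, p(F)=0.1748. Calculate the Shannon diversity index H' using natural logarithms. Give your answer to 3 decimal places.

1.779

Each pᵢ ln pᵢ term (working shown to 5 dp, full precision carried): 0.1505×(-1.89379)=-0.28502, 0.1359×(-1.99584)=-0.27123, 0.1893×(-1.66442)=-0.31508, 0.1408×(-1.96041)=-0.27603, 0.2087×(-1.56686)=-0.32700, 0.1748×(-1.74411)=-0.30487.
Sum = -1.77923, so H' = 1.779.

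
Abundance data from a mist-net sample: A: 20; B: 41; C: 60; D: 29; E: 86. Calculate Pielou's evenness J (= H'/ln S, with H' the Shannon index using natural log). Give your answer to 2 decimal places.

0.92

Total N = 20+41+60+29+86 = 236, so the proportions are 0.0847, 0.1737, 0.2542, 0.1229, 0.3644 (working shown to 4 dp, full precision carried).
H' = −Σ pᵢ ln pᵢ = −((-0.2092) + (-0.3041) + (-0.3482) + (-0.2576) + (-0.3679)) = 1.4869.
With S = 5 species, ln S = 1.6094, so J = 1.4869/1.6094 = 0.9239, i.e. 0.92 to 2 decimal places.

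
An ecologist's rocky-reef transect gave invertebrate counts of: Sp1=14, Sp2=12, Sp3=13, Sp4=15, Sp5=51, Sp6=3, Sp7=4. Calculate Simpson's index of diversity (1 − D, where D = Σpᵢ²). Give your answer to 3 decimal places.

Total N = 14+12+13+15+51+3+4 = 112, so the proportions are 0.125, 0.10714, 0.11607, 0.13393, 0.45536, 0.02679, 0.03571 (working shown to 5 dp, full precision carried).
D = 0.125² + 0.10714² + 0.11607² + 0.13393² + 0.45536² + 0.02679² + 0.03571² = 0.01562 + 0.01148 + 0.01347 + 0.01794 + 0.20735 + 0.00072 + 0.00128 = 0.26786.
So 1 − D = 0.73214, i.e. 0.732 to 3 decimal places.

0.732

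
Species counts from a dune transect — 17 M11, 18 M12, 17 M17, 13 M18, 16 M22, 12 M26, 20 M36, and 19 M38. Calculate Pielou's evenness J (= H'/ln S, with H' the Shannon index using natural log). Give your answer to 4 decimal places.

0.9938

Total N = 17+18+17+13+16+12+20+19 = 132, so the proportions are 0.128788, 0.136364, 0.128788, 0.098485, 0.121212, 0.090909, 0.151515, 0.143939 (working shown to 6 dp, full precision carried).
H' = −Σ pᵢ ln pᵢ = −((-0.263962) + (-0.271695) + (-0.263962) + (-0.228273) + (-0.255783) + (-0.217990) + (-0.285920) + (-0.279007)) = 2.066593.
With S = 8 species, ln S = 2.079442, so J = 2.066593/2.079442 = 0.993821, i.e. 0.9938 to 4 decimal places.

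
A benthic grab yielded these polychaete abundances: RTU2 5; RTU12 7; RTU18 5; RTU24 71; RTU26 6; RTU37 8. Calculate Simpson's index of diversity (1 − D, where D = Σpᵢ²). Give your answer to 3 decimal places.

0.496

Total N = 5+7+5+71+6+8 = 102, so the proportions are 0.04902, 0.06863, 0.04902, 0.69608, 0.05882, 0.07843 (working shown to 5 dp, full precision carried).
D = 0.04902² + 0.06863² + 0.04902² + 0.69608² + 0.05882² + 0.07843² = 0.00240 + 0.00471 + 0.00240 + 0.48453 + 0.00346 + 0.00615 = 0.50365.
So 1 − D = 0.49635, i.e. 0.496 to 3 decimal places.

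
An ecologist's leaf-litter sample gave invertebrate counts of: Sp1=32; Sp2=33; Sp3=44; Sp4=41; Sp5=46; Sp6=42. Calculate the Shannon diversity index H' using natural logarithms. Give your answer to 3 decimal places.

1.783

Total N = 32+33+44+41+46+42 = 238, so the proportions are 0.13445, 0.13866, 0.18487, 0.17227, 0.19328, 0.17647 (working shown to 5 dp, full precision carried).
Each pᵢ ln pᵢ term: 0.13445×(-2.00653)=-0.26979, 0.13866×(-1.97576)=-0.27395, 0.18487×(-1.68808)=-0.31208, 0.17227×(-1.75870)=-0.30297, 0.19328×(-1.64363)=-0.31768, 0.17647×(-1.73460)=-0.30611.
Sum = -1.78257, so H' = 1.783.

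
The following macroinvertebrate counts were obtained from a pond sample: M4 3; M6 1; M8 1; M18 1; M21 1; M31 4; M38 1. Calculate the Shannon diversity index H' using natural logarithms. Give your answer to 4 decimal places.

1.7482

Total N = 3+1+1+1+1+4+1 = 12, so the proportions are 0.25, 0.083333, 0.083333, 0.083333, 0.083333, 0.333333, 0.083333 (working shown to 6 dp, full precision carried).
Each pᵢ ln pᵢ term: 0.25×(-1.386294)=-0.346574, 0.083333×(-2.484907)=-0.207076, 0.083333×(-2.484907)=-0.207076, 0.083333×(-2.484907)=-0.207076, 0.083333×(-2.484907)=-0.207076, 0.333333×(-1.098612)=-0.366204, 0.083333×(-2.484907)=-0.207076.
Sum = -1.748155, so H' = 1.7482.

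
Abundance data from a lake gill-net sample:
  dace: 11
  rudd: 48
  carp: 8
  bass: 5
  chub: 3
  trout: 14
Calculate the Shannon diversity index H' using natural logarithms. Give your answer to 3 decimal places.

Total N = 11+48+8+5+3+14 = 89, so the proportions are 0.1236, 0.53933, 0.08989, 0.05618, 0.03371, 0.1573 (working shown to 5 dp, full precision carried).
Each pᵢ ln pᵢ term: 0.1236×(-2.09074)=-0.25841, 0.53933×(-0.61744)=-0.33300, 0.08989×(-2.40919)=-0.21656, 0.05618×(-2.87920)=-0.16175, 0.03371×(-3.39002)=-0.11427, 0.1573×(-1.84958)=-0.29095.
Sum = -1.37493, so H' = 1.375.

1.375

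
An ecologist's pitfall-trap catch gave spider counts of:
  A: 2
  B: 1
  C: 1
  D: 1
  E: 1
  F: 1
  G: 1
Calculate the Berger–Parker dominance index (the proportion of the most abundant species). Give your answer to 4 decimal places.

0.2500

Total N = 2+1+1+1+1+1+1 = 8, so the proportions are 0.25, 0.125, 0.125, 0.125, 0.125, 0.125, 0.125 (working shown to 6 dp, full precision carried).
The largest proportion is 0.25, i.e. d = 0.2500 to 4 decimal places.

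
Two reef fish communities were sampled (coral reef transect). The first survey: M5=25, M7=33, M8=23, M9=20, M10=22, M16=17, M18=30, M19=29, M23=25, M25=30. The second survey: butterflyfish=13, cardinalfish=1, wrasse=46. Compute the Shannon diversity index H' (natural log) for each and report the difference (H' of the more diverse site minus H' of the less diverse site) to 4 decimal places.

1.6811

The first survey: N=254, proportions 0.0984252, 0.1299213, 0.0905512, 0.0787402, 0.0866142, 0.0669291, 0.1181102, 0.1141732, 0.0984252, 0.1181102, giving H' = 2.2843794 (working shown to 7 dp, full precision carried).
The second survey: N=60, proportions 0.2166667, 0.0166667, 0.7666667, giving H' = 0.6033138.
Difference = |2.2843794 − 0.6033138| = 1.6810656, i.e. 1.6811 to 4 decimal places.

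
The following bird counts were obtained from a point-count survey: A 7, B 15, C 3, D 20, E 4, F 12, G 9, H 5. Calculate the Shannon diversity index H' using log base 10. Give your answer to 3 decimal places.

0.829

Total N = 7+15+3+20+4+12+9+5 = 75, so the proportions are 0.09333, 0.2, 0.04, 0.26667, 0.05333, 0.16, 0.12, 0.06667 (working shown to 5 dp, full precision carried).
Each pᵢ log₁₀ pᵢ term: 0.09333×(-1.02996)=-0.09613, 0.2×(-0.69897)=-0.13979, 0.04×(-1.39794)=-0.05592, 0.26667×(-0.57403)=-0.15308, 0.05333×(-1.27300)=-0.06789, 0.16×(-0.79588)=-0.12734, 0.12×(-0.92082)=-0.11050, 0.06667×(-1.17609)=-0.07841.
Sum = -0.82906, so H' = 0.829.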